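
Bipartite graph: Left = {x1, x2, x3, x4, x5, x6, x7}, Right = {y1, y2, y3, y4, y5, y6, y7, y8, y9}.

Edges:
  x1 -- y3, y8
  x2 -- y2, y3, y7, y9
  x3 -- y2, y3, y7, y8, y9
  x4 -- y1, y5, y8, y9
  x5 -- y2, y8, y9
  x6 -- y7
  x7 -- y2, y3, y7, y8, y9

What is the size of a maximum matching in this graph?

One maximum matching: x1–y8, x2–y9, x3–y3, x4–y1, x5–y2, x6–y7.
The set {x1, x2, x3, x5, x6, x7} has only 5 neighbours ({y2, y3, y7, y8, y9}), so by Hall's theorem at most 6 of the 7 left vertices can be matched.

6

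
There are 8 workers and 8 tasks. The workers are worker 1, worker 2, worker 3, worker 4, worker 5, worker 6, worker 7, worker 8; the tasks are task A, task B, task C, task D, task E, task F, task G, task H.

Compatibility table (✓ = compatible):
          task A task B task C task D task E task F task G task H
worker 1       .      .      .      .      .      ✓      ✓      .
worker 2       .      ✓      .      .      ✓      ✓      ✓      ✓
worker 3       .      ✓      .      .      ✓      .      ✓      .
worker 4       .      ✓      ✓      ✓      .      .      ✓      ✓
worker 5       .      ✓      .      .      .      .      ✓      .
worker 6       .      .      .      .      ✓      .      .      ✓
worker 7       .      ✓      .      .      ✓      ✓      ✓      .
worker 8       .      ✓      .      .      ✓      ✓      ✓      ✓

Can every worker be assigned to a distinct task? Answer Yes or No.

No

The set {worker 1, worker 2, worker 3, worker 5, worker 6, worker 7, worker 8} has only 5 neighbours ({task B, task E, task F, task G, task H}), so by Hall's theorem at most 6 of the 8 workers can be matched.
Hence no matching covers every worker.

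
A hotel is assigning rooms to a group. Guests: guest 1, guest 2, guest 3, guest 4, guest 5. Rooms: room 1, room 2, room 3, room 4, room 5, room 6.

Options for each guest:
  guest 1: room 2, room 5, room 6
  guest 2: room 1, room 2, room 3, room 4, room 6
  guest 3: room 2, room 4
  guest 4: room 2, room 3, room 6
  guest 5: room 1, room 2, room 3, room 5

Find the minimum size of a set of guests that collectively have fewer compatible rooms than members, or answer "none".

none

A matching saturating every guest exists, for instance guest 1→room 5, guest 2→room 2, guest 3→room 4, guest 4→room 6, guest 5→room 3.
By Hall's marriage theorem, this means |N(S)| ≥ |S| for every subset S, so no violating subset exists.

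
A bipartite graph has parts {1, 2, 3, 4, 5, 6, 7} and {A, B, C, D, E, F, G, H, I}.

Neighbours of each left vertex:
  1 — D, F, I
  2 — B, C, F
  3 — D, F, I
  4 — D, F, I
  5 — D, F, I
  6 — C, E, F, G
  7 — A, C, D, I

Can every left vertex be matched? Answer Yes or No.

The set {1, 3, 4, 5} has only 3 neighbours ({D, F, I}), so by Hall's theorem at most 6 of the 7 left vertices can be matched.
Hence no matching covers every left vertex.

No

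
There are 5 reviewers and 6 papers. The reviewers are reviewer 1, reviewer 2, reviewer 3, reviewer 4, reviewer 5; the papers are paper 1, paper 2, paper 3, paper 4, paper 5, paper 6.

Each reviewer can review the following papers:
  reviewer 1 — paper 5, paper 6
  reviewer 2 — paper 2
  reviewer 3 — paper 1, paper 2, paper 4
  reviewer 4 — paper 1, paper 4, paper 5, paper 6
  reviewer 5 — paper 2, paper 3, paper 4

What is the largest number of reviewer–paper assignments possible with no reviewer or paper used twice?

One maximum matching: reviewer 1-paper 5, reviewer 2-paper 2, reviewer 3-paper 1, reviewer 4-paper 6, reviewer 5-paper 4.
This saturates every reviewer, so 5 is the maximum.

5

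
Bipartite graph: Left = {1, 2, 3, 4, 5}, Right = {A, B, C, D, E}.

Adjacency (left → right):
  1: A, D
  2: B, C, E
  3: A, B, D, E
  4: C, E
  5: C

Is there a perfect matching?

For example, pair 1–A, 2–B, 3–D, 4–E, 5–C.
All 5 left vertices are covered.

Yes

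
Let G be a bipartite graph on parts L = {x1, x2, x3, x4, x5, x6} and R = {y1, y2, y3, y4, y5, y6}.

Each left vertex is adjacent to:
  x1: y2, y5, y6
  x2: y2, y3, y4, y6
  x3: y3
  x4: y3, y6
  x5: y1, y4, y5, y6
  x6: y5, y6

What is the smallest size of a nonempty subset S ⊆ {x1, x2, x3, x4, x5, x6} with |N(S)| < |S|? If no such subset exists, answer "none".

none

A matching saturating every left vertex exists, for instance x1→y2, x2→y4, x3→y3, x4→y6, x5→y1, x6→y5.
By Hall's marriage theorem, this means |N(S)| ≥ |S| for every subset S, so no violating subset exists.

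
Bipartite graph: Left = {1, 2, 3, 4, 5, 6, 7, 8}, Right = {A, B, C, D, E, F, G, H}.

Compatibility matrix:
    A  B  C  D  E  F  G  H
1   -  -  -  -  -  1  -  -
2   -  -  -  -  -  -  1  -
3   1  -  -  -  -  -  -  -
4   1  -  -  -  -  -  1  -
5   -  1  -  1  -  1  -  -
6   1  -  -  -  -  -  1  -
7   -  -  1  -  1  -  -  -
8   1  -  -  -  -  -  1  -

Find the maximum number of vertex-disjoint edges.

One maximum matching: 1–F, 2–G, 3–A, 5–B, 7–E.
The set {2, 3, 4, 6, 8} has only 2 neighbours ({A, G}), so by Hall's theorem at most 5 of the 8 left vertices can be matched.

5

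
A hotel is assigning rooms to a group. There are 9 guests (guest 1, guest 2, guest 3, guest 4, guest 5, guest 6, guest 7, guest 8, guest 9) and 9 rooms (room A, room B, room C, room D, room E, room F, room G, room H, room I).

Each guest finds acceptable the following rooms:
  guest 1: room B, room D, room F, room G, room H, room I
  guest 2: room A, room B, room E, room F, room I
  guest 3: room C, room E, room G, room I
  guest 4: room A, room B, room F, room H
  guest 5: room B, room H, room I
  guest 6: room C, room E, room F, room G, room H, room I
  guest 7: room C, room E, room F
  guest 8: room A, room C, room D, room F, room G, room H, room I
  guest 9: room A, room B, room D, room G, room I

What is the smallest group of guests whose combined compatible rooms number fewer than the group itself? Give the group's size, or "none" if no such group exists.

none

A matching saturating every guest exists, for instance guest 1→room F, guest 2→room A, guest 3→room G, guest 4→room H, guest 5→room B, guest 6→room C, guest 7→room E, guest 8→room D, guest 9→room I.
By Hall's marriage theorem, this means |N(S)| ≥ |S| for every subset S, so no violating subset exists.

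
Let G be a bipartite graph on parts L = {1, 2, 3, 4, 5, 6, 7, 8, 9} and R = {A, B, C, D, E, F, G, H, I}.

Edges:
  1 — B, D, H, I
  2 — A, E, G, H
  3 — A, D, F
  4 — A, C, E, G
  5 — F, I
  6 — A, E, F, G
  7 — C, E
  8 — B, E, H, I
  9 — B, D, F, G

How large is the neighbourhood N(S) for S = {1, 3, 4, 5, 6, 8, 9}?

9

The union of neighbours of {1, 3, 4, 5, 6, 8, 9} is {A, B, C, D, E, F, G, H, I}, which has 9 elements.
Since |N(S)| = 9 ≥ |S| = 7, Hall's condition holds for this subset.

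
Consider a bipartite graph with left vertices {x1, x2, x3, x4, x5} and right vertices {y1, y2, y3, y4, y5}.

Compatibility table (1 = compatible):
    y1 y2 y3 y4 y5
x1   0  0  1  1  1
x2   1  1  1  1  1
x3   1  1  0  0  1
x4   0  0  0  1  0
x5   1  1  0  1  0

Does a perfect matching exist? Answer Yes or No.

Yes

A valid assignment of size 5: x1→y5, x2→y3, x3→y2, x4→y4, x5→y1.
Every left vertex is matched, so this is a perfect matching.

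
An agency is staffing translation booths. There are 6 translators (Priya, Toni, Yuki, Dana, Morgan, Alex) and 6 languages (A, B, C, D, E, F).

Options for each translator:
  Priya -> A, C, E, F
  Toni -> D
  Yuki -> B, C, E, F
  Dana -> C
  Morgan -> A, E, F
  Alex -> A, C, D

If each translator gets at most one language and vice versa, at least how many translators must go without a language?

A valid assignment of size 6: Priya→F, Toni→D, Yuki→B, Dana→C, Morgan→E, Alex→A.
This saturates every translator, so 6 is the maximum.
That matches 6 of the 6, leaving 0 unmatched; no matching can do better.

0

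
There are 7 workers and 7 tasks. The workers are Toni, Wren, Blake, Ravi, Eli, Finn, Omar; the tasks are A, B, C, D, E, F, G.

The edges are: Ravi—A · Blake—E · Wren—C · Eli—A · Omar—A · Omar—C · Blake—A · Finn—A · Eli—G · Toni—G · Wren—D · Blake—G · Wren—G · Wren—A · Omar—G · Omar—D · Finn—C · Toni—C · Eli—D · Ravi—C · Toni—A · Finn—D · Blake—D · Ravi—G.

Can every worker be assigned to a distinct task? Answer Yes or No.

The set {Toni, Wren, Ravi, Eli, Finn, Omar} has only 4 neighbours ({A, C, D, G}), so by Hall's theorem at most 5 of the 7 workers can be matched.
Hence no matching covers every worker.

No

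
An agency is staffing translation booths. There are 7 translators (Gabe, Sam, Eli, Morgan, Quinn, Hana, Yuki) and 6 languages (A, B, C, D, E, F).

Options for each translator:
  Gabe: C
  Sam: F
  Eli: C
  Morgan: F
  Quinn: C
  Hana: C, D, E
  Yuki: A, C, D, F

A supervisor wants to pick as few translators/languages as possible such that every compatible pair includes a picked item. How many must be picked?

4

The 4 edges Gabe–C, Sam–F, Hana–E, Yuki–D form a matching, so any vertex cover needs at least 4 vertices (one per matched edge).
Conversely {Hana, Yuki, C, F} meets every edge and has exactly 4 vertices, so 4 is optimal.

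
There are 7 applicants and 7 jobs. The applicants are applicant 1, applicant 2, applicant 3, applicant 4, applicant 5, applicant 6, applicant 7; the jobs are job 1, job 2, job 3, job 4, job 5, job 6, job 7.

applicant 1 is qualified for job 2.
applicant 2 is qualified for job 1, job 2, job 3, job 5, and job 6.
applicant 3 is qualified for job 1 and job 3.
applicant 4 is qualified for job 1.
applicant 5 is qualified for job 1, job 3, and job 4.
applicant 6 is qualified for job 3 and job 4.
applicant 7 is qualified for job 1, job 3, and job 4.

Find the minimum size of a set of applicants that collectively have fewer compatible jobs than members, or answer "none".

4

Take S = {applicant 3, applicant 4, applicant 5, applicant 6}. Its neighbourhood is {job 1, job 3, job 4}, so |N(S)| = 3 < |S| = 4.
Every subset of size less than 4 has at least as many neighbours as members, so 4 is the minimum.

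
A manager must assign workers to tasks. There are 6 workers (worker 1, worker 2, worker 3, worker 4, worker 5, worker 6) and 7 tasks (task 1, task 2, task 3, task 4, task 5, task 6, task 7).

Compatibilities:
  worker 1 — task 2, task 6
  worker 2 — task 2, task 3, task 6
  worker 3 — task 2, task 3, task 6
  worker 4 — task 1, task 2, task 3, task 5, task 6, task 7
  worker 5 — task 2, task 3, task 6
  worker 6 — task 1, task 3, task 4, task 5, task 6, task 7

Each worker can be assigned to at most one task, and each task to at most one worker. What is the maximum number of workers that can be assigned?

5

For example, pair worker 1–task 6, worker 2–task 3, worker 3–task 2, worker 4–task 1, worker 6–task 4.
The set {worker 1, worker 2, worker 3, worker 5} has only 3 neighbours ({task 2, task 3, task 6}), so by Hall's theorem at most 5 of the 6 workers can be matched.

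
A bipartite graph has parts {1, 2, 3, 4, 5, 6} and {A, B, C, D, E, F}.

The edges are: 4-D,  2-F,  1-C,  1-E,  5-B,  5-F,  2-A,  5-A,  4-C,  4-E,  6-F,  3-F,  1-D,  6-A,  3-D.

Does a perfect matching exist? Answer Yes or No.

Yes

For example, pair 1–C, 2–A, 3–D, 4–E, 5–B, 6–F.
All 6 left vertices are covered.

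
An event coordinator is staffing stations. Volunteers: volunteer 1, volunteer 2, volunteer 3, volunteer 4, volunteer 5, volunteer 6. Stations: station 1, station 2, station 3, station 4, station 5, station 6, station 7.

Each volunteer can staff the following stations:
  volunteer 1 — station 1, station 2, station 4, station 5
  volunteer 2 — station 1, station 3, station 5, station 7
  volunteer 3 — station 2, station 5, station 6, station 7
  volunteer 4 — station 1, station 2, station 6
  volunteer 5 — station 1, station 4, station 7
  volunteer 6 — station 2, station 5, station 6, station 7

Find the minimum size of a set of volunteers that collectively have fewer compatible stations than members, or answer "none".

none

A matching saturating every volunteer exists, for instance volunteer 1→station 1, volunteer 2→station 3, volunteer 3→station 5, volunteer 4→station 6, volunteer 5→station 7, volunteer 6→station 2.
By Hall's marriage theorem, this means |N(S)| ≥ |S| for every subset S, so no violating subset exists.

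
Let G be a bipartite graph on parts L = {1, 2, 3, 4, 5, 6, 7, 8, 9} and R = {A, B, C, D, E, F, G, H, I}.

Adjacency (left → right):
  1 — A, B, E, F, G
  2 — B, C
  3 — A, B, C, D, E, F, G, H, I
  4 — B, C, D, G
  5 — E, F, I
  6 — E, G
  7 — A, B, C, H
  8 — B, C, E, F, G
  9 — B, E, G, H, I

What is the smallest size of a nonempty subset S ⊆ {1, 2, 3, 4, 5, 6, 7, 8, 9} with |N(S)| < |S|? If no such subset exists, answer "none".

none

A matching saturating every left vertex exists, for instance 1→F, 2→C, 3→A, 4→D, 5→I, 6→E, 7→H, 8→B, 9→G.
By Hall's marriage theorem, this means |N(S)| ≥ |S| for every subset S, so no violating subset exists.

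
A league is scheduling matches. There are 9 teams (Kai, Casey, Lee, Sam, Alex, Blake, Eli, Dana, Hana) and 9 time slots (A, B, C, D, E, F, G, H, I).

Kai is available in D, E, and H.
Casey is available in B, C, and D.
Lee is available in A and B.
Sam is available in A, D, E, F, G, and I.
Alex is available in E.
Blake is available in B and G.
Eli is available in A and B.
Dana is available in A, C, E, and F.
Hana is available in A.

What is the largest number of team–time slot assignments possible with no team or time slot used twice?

For example, pair Kai→H, Casey→D, Lee→A, Sam→F, Alex→E, Blake→G, Eli→B, Dana→C.
The set {Lee, Eli, Hana} has only 2 neighbours ({A, B}), so by Hall's theorem at most 8 of the 9 teams can be matched.

8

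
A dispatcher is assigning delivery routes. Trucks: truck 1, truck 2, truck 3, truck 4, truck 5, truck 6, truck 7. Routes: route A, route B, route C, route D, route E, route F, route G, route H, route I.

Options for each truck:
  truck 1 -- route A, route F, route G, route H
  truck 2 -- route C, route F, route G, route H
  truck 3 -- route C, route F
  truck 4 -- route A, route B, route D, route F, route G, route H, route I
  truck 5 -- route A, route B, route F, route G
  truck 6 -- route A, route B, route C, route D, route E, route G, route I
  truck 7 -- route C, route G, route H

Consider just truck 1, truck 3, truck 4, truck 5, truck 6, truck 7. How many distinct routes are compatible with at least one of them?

The union of neighbours of {truck 1, truck 3, truck 4, truck 5, truck 6, truck 7} is {route A, route B, route C, route D, route E, route F, route G, route H, route I}, which has 9 elements.
Since |N(S)| = 9 ≥ |S| = 6, Hall's condition holds for this subset.

9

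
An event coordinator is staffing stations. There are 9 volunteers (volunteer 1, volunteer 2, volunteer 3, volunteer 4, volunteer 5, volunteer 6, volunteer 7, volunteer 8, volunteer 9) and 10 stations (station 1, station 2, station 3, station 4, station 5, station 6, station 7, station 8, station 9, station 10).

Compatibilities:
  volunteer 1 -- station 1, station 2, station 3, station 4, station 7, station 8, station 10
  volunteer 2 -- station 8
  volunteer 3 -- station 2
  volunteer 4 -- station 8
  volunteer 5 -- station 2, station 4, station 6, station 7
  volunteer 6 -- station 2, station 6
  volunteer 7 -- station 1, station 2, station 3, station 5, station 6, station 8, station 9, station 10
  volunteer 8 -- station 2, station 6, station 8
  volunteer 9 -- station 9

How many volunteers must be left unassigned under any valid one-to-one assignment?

2

One maximum matching: volunteer 1–station 7, volunteer 2–station 8, volunteer 3–station 2, volunteer 5–station 4, volunteer 6–station 6, volunteer 7–station 1, volunteer 9–station 9.
The set {volunteer 2, volunteer 3, volunteer 4, volunteer 6, volunteer 8} has only 3 neighbours ({station 2, station 6, station 8}), so by Hall's theorem at most 7 of the 9 volunteers can be matched.
That matches 7 of the 9, leaving 2 unmatched; no matching can do better.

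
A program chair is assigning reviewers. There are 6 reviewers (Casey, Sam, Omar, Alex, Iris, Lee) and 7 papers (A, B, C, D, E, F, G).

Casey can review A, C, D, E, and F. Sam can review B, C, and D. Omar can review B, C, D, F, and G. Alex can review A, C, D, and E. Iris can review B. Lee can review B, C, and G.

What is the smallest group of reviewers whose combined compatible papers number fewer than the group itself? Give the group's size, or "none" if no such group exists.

A matching saturating every reviewer exists, for instance Casey→A, Sam→D, Omar→G, Alex→E, Iris→B, Lee→C.
By Hall's marriage theorem, this means |N(S)| ≥ |S| for every subset S, so no violating subset exists.

none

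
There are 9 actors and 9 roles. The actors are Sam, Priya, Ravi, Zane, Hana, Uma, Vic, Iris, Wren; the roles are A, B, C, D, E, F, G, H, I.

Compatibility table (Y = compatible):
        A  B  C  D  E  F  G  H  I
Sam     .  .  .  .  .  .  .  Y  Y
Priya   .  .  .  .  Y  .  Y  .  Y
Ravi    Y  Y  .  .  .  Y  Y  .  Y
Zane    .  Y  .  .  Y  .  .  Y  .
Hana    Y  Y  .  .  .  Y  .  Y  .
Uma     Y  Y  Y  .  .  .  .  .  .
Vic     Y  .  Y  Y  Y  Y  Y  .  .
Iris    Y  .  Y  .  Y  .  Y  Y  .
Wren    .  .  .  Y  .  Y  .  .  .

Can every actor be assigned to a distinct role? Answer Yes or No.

Yes

For example, pair Sam→H, Priya→I, Ravi→G, Zane→E, Hana→B, Uma→C, Vic→D, Iris→A, Wren→F.
All 9 actors are covered.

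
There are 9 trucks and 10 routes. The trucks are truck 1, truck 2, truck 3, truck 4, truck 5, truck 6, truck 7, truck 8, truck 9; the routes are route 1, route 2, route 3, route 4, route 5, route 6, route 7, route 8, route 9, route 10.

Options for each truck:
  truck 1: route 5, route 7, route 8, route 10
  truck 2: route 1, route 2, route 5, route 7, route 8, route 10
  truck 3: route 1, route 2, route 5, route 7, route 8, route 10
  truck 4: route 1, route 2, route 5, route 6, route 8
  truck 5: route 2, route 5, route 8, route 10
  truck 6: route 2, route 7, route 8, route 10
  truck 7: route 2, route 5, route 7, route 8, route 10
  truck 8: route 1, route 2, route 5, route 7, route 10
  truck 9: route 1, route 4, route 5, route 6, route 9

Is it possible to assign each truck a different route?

The set {truck 1, truck 2, truck 3, truck 5, truck 6, truck 7, truck 8} has only 6 neighbours ({route 1, route 10, route 2, route 5, route 7, route 8}), so by Hall's theorem at most 8 of the 9 trucks can be matched.
Hence no matching covers every truck.

No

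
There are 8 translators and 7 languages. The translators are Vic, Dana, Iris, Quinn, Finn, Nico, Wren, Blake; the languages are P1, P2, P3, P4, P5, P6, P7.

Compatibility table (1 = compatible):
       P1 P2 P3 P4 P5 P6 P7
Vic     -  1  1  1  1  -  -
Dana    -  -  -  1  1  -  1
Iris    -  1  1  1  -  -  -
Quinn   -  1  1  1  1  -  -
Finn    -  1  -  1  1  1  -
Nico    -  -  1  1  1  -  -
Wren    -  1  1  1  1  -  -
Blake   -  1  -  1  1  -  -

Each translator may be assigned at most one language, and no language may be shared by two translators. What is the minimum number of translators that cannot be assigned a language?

For example, pair Vic–P3, Dana–P7, Iris–P2, Quinn–P4, Finn–P6, Nico–P5.
The set {Vic, Iris, Quinn, Nico, Wren, Blake} has only 4 neighbours ({P2, P3, P4, P5}), so by Hall's theorem at most 6 of the 8 translators can be matched.
That matches 6 of the 8, leaving 2 unmatched; no matching can do better.

2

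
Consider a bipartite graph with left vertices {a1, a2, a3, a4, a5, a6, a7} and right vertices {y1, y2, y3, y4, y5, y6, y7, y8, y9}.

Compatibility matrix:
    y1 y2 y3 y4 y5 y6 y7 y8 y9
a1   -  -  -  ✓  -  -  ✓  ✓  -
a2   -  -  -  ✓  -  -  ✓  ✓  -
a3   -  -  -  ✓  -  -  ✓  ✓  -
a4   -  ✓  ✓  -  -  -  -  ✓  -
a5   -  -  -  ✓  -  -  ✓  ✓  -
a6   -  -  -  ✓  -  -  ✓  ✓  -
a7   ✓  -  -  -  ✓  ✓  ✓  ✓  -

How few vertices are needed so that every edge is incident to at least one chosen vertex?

{a4, a7, y4, y7, y8} is a vertex cover of size 5: every edge has an endpoint in this set.
No smaller cover exists because a1–y4, a2–y8, a3–y7, a4–y3, a7–y6 is a matching of size 5, and a cover must include an endpoint of each of these disjoint edges (König's theorem).

5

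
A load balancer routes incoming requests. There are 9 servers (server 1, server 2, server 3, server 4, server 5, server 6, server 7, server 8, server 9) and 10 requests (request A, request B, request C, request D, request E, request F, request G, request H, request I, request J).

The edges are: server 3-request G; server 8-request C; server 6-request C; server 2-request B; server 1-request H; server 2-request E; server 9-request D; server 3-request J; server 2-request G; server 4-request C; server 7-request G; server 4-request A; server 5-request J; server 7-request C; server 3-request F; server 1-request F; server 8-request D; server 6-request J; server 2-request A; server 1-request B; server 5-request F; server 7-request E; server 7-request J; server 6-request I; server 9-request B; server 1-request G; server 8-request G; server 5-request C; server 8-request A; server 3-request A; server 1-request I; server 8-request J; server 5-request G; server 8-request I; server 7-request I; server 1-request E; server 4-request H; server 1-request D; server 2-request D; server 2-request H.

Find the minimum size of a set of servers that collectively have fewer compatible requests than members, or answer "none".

A matching saturating every server exists, for instance server 1→request B, server 2→request E, server 3→request F, server 4→request H, server 5→request C, server 6→request I, server 7→request J, server 8→request G, server 9→request D.
By Hall's marriage theorem, this means |N(S)| ≥ |S| for every subset S, so no violating subset exists.

none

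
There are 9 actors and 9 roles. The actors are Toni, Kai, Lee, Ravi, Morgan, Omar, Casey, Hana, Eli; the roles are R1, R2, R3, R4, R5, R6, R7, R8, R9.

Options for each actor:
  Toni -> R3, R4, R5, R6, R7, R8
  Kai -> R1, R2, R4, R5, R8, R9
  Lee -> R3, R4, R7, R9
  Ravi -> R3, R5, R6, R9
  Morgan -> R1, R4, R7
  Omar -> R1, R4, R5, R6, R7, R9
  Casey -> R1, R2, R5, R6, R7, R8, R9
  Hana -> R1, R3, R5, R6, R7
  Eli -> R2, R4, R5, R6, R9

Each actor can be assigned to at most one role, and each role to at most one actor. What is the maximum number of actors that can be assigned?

9

One maximum matching: Toni-R4, Kai-R2, Lee-R7, Ravi-R5, Morgan-R1, Omar-R6, Casey-R8, Hana-R3, Eli-R9.
This saturates every actor, so 9 is the maximum.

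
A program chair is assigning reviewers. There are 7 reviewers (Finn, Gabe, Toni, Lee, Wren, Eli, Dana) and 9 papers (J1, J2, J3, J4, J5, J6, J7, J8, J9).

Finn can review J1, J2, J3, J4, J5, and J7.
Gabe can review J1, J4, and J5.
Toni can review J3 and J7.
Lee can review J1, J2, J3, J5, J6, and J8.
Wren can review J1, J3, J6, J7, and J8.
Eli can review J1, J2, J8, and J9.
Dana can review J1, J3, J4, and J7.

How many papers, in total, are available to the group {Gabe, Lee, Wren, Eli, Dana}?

The union of neighbours of {Gabe, Lee, Wren, Eli, Dana} is {J1, J2, J3, J4, J5, J6, J7, J8, J9}, which has 9 elements.
Since |N(S)| = 9 ≥ |S| = 5, Hall's condition holds for this subset.

9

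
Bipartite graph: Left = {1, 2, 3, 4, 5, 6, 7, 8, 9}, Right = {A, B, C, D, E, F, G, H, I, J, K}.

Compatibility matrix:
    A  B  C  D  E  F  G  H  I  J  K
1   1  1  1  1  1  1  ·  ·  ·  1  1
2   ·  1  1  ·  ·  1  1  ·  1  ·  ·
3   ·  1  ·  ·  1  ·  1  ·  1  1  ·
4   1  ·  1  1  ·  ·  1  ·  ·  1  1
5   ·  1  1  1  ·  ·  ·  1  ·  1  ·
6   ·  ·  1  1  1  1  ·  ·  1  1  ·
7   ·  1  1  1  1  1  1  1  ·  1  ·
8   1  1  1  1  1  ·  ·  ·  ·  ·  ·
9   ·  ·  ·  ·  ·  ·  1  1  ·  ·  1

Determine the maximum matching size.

9

One maximum matching: 1→K, 2→F, 3→B, 4→A, 5→H, 6→D, 7→J, 8→E, 9→G.
This saturates every left vertex, so 9 is the maximum.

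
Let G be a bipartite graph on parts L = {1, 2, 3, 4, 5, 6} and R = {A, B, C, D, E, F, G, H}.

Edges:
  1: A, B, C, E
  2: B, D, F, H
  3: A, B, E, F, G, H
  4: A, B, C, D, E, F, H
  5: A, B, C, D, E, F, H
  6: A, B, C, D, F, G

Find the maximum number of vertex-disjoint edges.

6

For example, pair 1-B, 2-F, 3-A, 4-H, 5-E, 6-G.
This saturates every left vertex, so 6 is the maximum.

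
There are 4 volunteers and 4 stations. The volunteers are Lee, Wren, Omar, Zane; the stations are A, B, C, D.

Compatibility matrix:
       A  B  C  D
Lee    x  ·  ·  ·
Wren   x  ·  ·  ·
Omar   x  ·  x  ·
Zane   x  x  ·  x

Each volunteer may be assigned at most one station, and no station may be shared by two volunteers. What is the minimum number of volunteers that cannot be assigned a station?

1

For example, pair Lee→A, Omar→C, Zane→B.
The set {Lee, Wren} has only 1 neighbour ({A}), so by Hall's theorem at most 3 of the 4 volunteers can be matched.
That matches 3 of the 4, leaving 1 unmatched; no matching can do better.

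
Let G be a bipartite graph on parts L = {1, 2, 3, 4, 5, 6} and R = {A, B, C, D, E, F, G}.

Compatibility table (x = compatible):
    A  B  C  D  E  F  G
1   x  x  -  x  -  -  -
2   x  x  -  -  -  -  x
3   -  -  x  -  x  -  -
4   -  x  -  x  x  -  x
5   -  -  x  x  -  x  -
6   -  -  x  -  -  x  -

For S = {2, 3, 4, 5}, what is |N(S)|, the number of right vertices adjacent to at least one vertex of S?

7

The union of neighbours of {2, 3, 4, 5} is {A, B, C, D, E, F, G}, which has 7 elements.
Since |N(S)| = 7 ≥ |S| = 4, Hall's condition holds for this subset.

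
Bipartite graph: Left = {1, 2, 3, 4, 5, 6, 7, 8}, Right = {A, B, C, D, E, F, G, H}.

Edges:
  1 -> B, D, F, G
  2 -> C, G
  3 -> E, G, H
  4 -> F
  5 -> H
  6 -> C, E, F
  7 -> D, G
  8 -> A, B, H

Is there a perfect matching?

For example, pair 1-B, 2-C, 3-G, 4-F, 5-H, 6-E, 7-D, 8-A.
All 8 left vertices are covered.

Yes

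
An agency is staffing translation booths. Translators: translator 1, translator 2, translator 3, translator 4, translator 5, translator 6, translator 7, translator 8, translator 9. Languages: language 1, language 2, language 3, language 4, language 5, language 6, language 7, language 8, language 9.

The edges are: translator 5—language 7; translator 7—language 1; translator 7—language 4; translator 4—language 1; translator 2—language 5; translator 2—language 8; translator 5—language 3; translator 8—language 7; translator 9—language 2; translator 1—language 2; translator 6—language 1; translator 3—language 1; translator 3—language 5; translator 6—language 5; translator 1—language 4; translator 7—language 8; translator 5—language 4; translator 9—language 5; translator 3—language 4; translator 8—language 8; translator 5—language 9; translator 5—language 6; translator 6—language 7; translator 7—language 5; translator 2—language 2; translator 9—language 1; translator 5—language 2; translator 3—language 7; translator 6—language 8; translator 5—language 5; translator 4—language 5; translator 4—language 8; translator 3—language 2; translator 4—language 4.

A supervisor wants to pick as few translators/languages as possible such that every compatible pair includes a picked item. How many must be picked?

A maximum matching has 7 edges (e.g. translator 1–language 4, translator 2–language 2, translator 3–language 7, translator 4–language 5, translator 5–language 6, translator 6–language 1, translator 7–language 8).
By König's theorem the minimum vertex cover has the same size. One such cover is {translator 5, language 1, language 2, language 4, language 5, language 7, language 8}.

7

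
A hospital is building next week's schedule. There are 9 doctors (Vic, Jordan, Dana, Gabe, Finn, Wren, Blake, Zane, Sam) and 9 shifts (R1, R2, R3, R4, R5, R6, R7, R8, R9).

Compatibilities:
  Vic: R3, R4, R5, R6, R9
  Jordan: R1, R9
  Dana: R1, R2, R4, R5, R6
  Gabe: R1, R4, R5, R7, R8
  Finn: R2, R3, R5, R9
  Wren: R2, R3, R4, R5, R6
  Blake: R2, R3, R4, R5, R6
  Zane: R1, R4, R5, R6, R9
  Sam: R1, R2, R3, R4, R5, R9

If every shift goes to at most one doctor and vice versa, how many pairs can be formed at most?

For example, pair Vic→R5, Jordan→R1, Dana→R4, Gabe→R8, Finn→R3, Wren→R6, Blake→R2, Zane→R9.
The set {Vic, Jordan, Dana, Finn, Wren, Blake, Zane, Sam} has only 7 neighbours ({R1, R2, R3, R4, R5, R6, R9}), so by Hall's theorem at most 8 of the 9 doctors can be matched.

8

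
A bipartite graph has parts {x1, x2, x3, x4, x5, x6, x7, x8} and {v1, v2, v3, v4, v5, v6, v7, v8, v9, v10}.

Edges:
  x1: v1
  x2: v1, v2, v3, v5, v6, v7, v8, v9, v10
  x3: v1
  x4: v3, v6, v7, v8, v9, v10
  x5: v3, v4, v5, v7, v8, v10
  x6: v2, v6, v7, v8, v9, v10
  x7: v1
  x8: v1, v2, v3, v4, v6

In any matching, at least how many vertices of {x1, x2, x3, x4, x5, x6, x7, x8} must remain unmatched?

2

One maximum matching: x1→v1, x2→v8, x4→v6, x5→v10, x6→v2, x8→v3.
The set {x1, x3, x7} has only 1 neighbour ({v1}), so by Hall's theorem at most 6 of the 8 left vertices can be matched.
That matches 6 of the 8, leaving 2 unmatched; no matching can do better.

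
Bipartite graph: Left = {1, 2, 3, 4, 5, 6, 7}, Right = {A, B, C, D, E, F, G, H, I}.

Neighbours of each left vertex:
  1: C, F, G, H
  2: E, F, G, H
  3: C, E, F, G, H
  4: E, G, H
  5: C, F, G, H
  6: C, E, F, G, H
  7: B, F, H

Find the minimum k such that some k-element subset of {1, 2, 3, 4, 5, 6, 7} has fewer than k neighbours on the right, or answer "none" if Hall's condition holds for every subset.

6

Take S = {1, 2, 3, 4, 5, 6}. Its neighbourhood is {C, E, F, G, H}, so |N(S)| = 5 < |S| = 6.
Every subset of size less than 6 has at least as many neighbours as members, so 6 is the minimum.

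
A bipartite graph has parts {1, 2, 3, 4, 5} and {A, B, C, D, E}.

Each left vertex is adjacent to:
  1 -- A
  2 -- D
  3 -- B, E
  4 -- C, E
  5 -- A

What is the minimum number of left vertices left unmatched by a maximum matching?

One maximum matching: 1-A, 2-D, 3-B, 4-E.
The set {1, 5} has only 1 neighbour ({A}), so by Hall's theorem at most 4 of the 5 left vertices can be matched.
That matches 4 of the 5, leaving 1 unmatched; no matching can do better.

1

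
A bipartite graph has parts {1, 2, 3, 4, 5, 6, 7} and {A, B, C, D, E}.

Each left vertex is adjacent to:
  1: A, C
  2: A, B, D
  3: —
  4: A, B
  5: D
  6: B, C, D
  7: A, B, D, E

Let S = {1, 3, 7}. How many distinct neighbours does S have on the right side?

5

The union of neighbours of {1, 3, 7} is {A, B, C, D, E}, which has 5 elements.
Since |N(S)| = 5 ≥ |S| = 3, Hall's condition holds for this subset.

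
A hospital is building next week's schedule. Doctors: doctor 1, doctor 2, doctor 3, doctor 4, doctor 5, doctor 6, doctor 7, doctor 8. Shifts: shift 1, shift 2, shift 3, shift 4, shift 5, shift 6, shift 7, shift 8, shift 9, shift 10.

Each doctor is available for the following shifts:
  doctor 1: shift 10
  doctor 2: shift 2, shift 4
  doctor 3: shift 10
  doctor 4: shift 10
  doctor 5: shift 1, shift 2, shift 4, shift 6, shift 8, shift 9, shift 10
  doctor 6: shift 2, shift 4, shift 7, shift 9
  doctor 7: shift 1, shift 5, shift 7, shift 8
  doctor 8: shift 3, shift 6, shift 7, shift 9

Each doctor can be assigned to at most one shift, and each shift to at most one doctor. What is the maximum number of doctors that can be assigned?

6

A valid assignment of size 6: doctor 1→shift 10, doctor 2→shift 4, doctor 5→shift 8, doctor 6→shift 7, doctor 7→shift 5, doctor 8→shift 6.
The set {doctor 1, doctor 3, doctor 4} has only 1 neighbour ({shift 10}), so by Hall's theorem at most 6 of the 8 doctors can be matched.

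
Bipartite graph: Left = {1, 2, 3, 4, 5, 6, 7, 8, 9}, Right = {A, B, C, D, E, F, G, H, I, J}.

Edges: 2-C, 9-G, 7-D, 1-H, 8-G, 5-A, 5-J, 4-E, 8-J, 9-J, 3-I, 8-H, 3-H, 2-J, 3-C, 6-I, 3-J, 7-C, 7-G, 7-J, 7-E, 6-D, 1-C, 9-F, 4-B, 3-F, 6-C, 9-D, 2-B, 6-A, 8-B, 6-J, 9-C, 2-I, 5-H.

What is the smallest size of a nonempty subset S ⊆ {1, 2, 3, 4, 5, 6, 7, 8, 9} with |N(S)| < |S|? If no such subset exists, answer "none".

none

A matching saturating every left vertex exists, for instance 1→C, 2→B, 3→F, 4→E, 5→H, 6→A, 7→D, 8→G, 9→J.
By Hall's marriage theorem, this means |N(S)| ≥ |S| for every subset S, so no violating subset exists.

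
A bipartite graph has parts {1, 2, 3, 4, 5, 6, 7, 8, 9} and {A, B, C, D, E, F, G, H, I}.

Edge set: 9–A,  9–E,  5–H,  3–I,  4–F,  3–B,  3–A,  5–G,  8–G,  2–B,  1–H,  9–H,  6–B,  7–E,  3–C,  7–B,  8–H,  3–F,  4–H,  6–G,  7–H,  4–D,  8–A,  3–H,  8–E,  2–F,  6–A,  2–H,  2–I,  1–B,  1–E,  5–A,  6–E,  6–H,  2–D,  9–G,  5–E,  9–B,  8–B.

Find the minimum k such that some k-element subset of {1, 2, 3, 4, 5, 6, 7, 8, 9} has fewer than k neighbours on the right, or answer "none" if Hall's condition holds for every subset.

6

Take S = {1, 5, 6, 7, 8, 9}. Its neighbourhood is {A, B, E, G, H}, so |N(S)| = 5 < |S| = 6.
Every subset of size less than 6 has at least as many neighbours as members, so 6 is the minimum.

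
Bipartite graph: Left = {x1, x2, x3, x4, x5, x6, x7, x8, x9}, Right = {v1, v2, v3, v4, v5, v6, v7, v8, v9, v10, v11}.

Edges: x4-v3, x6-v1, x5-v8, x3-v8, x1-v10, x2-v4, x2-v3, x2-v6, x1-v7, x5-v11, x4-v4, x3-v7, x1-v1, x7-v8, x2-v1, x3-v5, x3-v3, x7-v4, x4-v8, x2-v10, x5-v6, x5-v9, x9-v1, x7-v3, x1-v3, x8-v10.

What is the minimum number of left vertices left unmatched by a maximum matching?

A valid assignment of size 8: x1→v7, x2→v3, x3→v5, x4→v4, x5→v6, x6→v1, x7→v8, x8→v10.
The set {x6, x9} has only 1 neighbour ({v1}), so by Hall's theorem at most 8 of the 9 left vertices can be matched.
That matches 8 of the 9, leaving 1 unmatched; no matching can do better.

1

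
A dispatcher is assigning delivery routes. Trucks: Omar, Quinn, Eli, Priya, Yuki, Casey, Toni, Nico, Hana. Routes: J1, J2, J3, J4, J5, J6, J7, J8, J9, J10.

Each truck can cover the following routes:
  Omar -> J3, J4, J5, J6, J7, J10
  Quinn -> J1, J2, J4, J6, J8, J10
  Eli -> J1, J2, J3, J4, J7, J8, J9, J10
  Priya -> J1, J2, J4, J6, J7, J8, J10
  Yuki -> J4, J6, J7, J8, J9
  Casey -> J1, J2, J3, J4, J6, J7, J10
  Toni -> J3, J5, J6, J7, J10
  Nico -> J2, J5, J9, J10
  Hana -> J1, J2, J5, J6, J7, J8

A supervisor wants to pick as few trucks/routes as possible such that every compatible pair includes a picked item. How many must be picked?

9

The 9 edges Omar–J5, Quinn–J1, Eli–J9, Priya–J7, Yuki–J8, Casey–J2, Toni–J3, Nico–J10, Hana–J6 form a matching, so any vertex cover needs at least 9 vertices (one per matched edge).
Conversely {Omar, Quinn, Eli, Priya, Yuki, Casey, Toni, Nico, Hana} meets every edge and has exactly 9 vertices, so 9 is optimal.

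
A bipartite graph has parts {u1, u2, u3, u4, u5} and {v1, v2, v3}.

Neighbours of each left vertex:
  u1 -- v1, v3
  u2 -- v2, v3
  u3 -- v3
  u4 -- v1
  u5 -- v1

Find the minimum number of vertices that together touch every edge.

3

A maximum matching has 3 edges (e.g. u1–v1, u2–v2, u3–v3).
By König's theorem the minimum vertex cover has the same size. One such cover is {u2, v1, v3}.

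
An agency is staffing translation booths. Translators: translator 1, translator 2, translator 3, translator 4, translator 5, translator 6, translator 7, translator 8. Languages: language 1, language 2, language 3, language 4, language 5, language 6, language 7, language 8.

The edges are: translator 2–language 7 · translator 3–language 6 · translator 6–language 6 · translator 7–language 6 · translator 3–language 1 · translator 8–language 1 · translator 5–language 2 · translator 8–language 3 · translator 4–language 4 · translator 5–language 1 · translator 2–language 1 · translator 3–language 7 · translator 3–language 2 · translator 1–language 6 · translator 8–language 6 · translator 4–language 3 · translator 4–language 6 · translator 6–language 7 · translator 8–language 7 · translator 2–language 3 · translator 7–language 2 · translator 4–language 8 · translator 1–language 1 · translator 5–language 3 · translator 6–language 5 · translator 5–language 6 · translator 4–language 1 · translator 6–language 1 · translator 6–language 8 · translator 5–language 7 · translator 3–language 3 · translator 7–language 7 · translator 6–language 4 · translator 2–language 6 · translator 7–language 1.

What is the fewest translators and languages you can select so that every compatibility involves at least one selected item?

7

{translator 4, translator 6, language 1, language 2, language 3, language 6, language 7} is a vertex cover of size 7: every edge has an endpoint in this set.
No smaller cover exists because translator 1–language 1, translator 2–language 6, translator 3–language 2, translator 4–language 8, translator 5–language 3, translator 6–language 4, translator 7–language 7 is a matching of size 7, and a cover must include an endpoint of each of these disjoint edges (König's theorem).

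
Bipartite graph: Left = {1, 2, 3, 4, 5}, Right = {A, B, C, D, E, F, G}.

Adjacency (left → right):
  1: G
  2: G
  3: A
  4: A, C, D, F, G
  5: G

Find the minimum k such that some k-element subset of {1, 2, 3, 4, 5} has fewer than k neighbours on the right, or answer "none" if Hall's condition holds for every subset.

Take S = {1, 2}. Its neighbourhood is {G}, so |N(S)| = 1 < |S| = 2.
No single vertex violates Hall's condition since each has at least one neighbour, so 2 is the minimum.

2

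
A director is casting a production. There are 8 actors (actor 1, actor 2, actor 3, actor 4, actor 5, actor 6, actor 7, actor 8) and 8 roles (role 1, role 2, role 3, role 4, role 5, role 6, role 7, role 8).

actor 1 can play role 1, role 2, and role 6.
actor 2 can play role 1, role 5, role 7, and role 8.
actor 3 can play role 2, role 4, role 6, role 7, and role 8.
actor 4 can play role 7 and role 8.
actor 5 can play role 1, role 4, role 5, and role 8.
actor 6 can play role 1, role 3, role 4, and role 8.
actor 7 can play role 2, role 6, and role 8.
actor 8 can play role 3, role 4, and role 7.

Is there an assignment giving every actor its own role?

Yes

A valid assignment of size 8: actor 1→role 1, actor 2→role 5, actor 3→role 6, actor 4→role 7, actor 5→role 4, actor 6→role 8, actor 7→role 2, actor 8→role 3.
Every actor is matched, so this is a perfect matching.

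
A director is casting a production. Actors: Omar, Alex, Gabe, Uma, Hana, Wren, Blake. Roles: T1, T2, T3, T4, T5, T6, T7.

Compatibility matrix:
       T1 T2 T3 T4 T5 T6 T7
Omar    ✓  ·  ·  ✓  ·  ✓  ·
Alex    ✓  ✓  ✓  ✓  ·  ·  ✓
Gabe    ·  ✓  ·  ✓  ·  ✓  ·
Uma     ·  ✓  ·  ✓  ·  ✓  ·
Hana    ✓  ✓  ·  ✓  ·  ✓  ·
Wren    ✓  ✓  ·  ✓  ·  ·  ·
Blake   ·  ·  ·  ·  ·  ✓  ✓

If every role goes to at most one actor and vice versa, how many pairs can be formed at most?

A valid assignment of size 6: Omar–T1, Alex–T3, Gabe–T6, Uma–T4, Hana–T2, Blake–T7.
The set {Omar, Gabe, Uma, Hana, Wren} has only 4 neighbours ({T1, T2, T4, T6}), so by Hall's theorem at most 6 of the 7 actors can be matched.

6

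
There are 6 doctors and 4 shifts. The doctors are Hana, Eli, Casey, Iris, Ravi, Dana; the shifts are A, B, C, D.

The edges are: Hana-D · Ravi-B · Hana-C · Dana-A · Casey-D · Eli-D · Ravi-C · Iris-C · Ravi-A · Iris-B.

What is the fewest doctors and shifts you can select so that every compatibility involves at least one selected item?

4

The 4 edges Hana–C, Eli–D, Iris–B, Ravi–A form a matching, so any vertex cover needs at least 4 vertices (one per matched edge).
Conversely {A, B, C, D} meets every edge and has exactly 4 vertices, so 4 is optimal.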